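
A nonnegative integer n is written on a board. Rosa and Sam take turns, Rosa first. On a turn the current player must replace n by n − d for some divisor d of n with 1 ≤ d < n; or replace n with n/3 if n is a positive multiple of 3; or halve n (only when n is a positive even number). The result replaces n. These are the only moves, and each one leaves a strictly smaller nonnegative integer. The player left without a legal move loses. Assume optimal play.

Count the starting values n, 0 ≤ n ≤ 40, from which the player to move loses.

Build the W/L table. Terminal = L. A non-terminal position is W if it has a move to some L; otherwise it is L.
n=0: no move → L
n=1: no move → L
n=2: reaches L-position 1 → W
n=3: reaches L-position 1 → W
n=4: only reaches 2(W), 3(W), all W → L
n=5: reaches L-position 4 → W
n=6: reaches L-position 4 → W
n=7: only reaches 6(W), which is W → L
n=8: reaches L-position 4 → W
n=9: only reaches 3(W), 6(W), 8(W), all W → L
n=10: reaches L-position 9 → W
n=11: only reaches 10(W), which is W → L
n=12: reaches L-position 4 → W
n=13: only reaches 12(W), which is W → L
n=14: reaches L-position 7 → W
n=15: only reaches 5(W), 10(W), 12(W), 14(W), all W → L
n=16: reaches L-position 15 → W
n=17: only reaches 16(W), which is W → L
n=18: reaches L-position 9 → W
n=19: only reaches 18(W), which is W → L
n=20: reaches L-position 15 → W
n=21: reaches L-position 7 → W
n=22: reaches L-position 11 → W
n=23: only reaches 22(W), which is W → L
n=24: reaches L-position 23 → W
n=25: only reaches 20(W), 24(W), all W → L
n=26: reaches L-position 13 → W
n=27: reaches L-position 9 → W
n=28: only reaches 14(W), 21(W), 24(W), 26(W), 27(W), all W → L
n=29: reaches L-position 28 → W
n=30: reaches L-position 15 → W
n=31: only reaches 30(W), which is W → L
n=32: reaches L-position 28 → W
n=33: reaches L-position 11 → W
n=34: reaches L-position 17 → W
n=35: reaches L-position 28 → W
n=36: only reaches 12(W), 18(W), 24(W), 27(W), 30(W), 32(W), 33(W), 34(W), 35(W), all W → L
n=37: reaches L-position 36 → W
n=38: reaches L-position 19 → W
n=39: reaches L-position 13 → W
n=40: reaches L-position 36 → W
L entries with 0 ≤ n ≤ 40: n = 0, 1, 4, 7, 9, 11, 13, 15, 17, 19, 23, 25, 28, 31, 36; that makes 15.

15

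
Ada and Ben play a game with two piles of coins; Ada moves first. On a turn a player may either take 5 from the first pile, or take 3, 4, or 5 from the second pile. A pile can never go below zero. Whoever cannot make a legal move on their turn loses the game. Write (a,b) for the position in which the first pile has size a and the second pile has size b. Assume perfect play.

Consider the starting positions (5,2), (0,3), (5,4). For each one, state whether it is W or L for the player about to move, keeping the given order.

(5,2): W, (0,3): W, (5,4): L

Positions with no move are L. A position that does have a move is losing for the player to move precisely when every available move leads to a winning position for the opponent. Fill in the labels:
No move ever increases a pile, so every position that can arise here has a ≤ 5 and b ≤ 4; it is enough to label the cells with 0 ≤ a ≤ 5 and 0 ≤ b ≤ 4.
Every move lowers a or b (never raises either), so fill the grid row by row in increasing a, and left to right within a row: each cell's successors are then already labelled.
      b=0  b=1  b=2  b=3  b=4
a=0:    L    L    L    W    W
a=1:    L    L    L    W    W
a=2:    L    L    L    W    W
a=3:    L    L    L    W    W
a=4:    L    L    L    W    W
a=5:    W    W    W    L    L
Cells with no legal move (terminal, hence L): (0,0), (0,1), (0,2), (1,0), (1,1), (1,2), (2,0), (2,1), (2,2), (3,0), (3,1), (3,2), (4,0), (4,1), (4,2).
The remaining L cells, each justified by listing all of its moves:
(5,3): →(0,3)(W), (5,0)(W) — all W, so L
(5,4): →(0,4)(W), (5,1)(W), (5,0)(W) — all W, so L
Every other cell has at least one move into one of the L cells above, so it is W.
(5,2): the move to (0,2) reaches an L cell, so W
(0,3): the move to (0,0) reaches an L cell, so W
(5,4): one of the L cells justified above, so L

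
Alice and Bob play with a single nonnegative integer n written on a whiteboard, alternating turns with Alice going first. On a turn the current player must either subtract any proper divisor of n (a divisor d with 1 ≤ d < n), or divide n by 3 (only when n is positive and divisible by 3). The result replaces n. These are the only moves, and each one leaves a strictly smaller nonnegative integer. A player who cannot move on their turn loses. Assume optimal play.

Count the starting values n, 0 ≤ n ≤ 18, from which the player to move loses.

Positions with no move are L. A position that does have a move is losing for the player to move precisely when every available move leads to a winning position for the opponent. Fill in the labels:
n=0: no move → L
n=1: no move → L
n=2: W (go to 1, an L position)
n=3: W (go to 1, an L position)
n=4: L (options 2(W), 3(W) are all W)
n=5: W (go to 4, an L position)
n=6: W (go to 4, an L position)
n=7: L (sole option 6(W) is W)
n=8: W (go to 4, an L position)
n=9: L (options 3(W), 6(W), 8(W) are all W)
n=10: W (go to 9, an L position)
n=11: L (sole option 10(W) is W)
n=12: W (go to 4, an L position)
n=13: L (sole option 12(W) is W)
n=14: W (go to 7, an L position)
n=15: L (options 5(W), 10(W), 12(W), 14(W) are all W)
n=16: W (go to 15, an L position)
n=17: L (sole option 16(W) is W)
n=18: W (go to 9, an L position)
L entries with 0 ≤ n ≤ 18: n = 0, 1, 4, 7, 9, 11, 13, 15, 17; that makes 9.

9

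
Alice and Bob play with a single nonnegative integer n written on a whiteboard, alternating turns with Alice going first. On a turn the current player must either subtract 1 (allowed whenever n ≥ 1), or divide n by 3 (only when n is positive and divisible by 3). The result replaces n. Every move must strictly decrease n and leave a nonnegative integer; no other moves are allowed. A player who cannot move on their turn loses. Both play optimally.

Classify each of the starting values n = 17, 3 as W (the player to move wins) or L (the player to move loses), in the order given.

17: L, 3: W

Compute win/loss labels from the base case upward. A position with no move is L. Any other position is W if it can reach an L in one move, else L.
n=0: no move → L
n=1: can move to 0, which is L ⇒ W
n=2: the only move is to 1(W), a W ⇒ L
n=3: can move to 2, which is L ⇒ W
n=4: the only move is to 3(W), a W ⇒ L
n=5: can move to 4, which is L ⇒ W
n=6: can move to 2, which is L ⇒ W
n=7: the only move is to 6(W), a W ⇒ L
n=8: can move to 7, which is L ⇒ W
n=9: moves to 3(W), 8(W); every one is W ⇒ L
n=10: can move to 9, which is L ⇒ W
n=11: the only move is to 10(W), a W ⇒ L
n=12: can move to 4, which is L ⇒ W
n=13: the only move is to 12(W), a W ⇒ L
n=14: can move to 13, which is L ⇒ W
n=15: moves to 5(W), 14(W); every one is W ⇒ L
n=16: can move to 15, which is L ⇒ W
n=17: the only move is to 16(W), a W ⇒ L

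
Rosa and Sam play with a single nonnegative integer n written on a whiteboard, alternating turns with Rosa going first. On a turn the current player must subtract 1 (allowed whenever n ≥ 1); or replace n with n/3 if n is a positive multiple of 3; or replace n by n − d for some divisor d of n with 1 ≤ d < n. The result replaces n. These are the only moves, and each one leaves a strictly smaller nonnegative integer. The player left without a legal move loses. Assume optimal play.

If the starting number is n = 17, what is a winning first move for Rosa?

Label each position W (a win for the player to move) or L (a loss). A position with no legal move is L; any other position is W exactly when some move reaches an L, and L when every move reaches a W.
n=0: no move → L
n=1: reaches L-position 0 → W
n=2: only reaches 1(W), which is W → L
n=3: reaches L-position 2 → W
n=4: reaches L-position 2 → W
n=5: only reaches 4(W), which is W → L
n=6: reaches L-position 2 → W
n=7: only reaches 6(W), which is W → L
n=8: reaches L-position 7 → W
n=9: only reaches 3(W), 6(W), 8(W), all W → L
n=10: reaches L-position 5 → W
n=11: only reaches 10(W), which is W → L
n=12: reaches L-position 9 → W
n=13: only reaches 12(W), which is W → L
n=14: reaches L-position 7 → W
n=15: reaches L-position 5 → W
n=16: only reaches 8(W), 12(W), 14(W), 15(W), all W → L
n=17: reaches L-position 16 → W
From 17, the L positions reachable in one move are: 16.

Move to 16.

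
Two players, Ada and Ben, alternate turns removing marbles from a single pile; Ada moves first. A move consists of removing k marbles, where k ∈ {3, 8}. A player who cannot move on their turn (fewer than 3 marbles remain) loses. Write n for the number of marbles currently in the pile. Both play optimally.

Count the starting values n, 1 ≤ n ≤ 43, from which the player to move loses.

Compute win/loss labels from the base case upward. A position with no move is L. Any other position is W if it can reach an L in one move, else L.
n=0: no move → L
n=1: no move → L
n=2: no move → L
n=3: can move to 0, which is L ⇒ W
n=4: can move to 1, which is L ⇒ W
n=5: can move to 2, which is L ⇒ W
n=6: the only move is to 3(W), a W ⇒ L
n=7: the only move is to 4(W), a W ⇒ L
n=8: can move to 0, which is L ⇒ W
n=9: can move to 6, which is L ⇒ W
n=10: can move to 7, which is L ⇒ W
n=11: moves to 8(W), 3(W); every one is W ⇒ L
n=12: moves to 9(W), 4(W); every one is W ⇒ L
n=13: moves to 10(W), 5(W); every one is W ⇒ L
n=14: can move to 11, which is L ⇒ W
n=15: can move to 12, which is L ⇒ W
n=16: can move to 13, which is L ⇒ W
n=17: moves to 14(W), 9(W); every one is W ⇒ L
n=18: moves to 15(W), 10(W); every one is W ⇒ L
n=19: can move to 11, which is L ⇒ W
n=20: can move to 17, which is L ⇒ W
n=21: can move to 18, which is L ⇒ W
n=22: moves to 19(W), 14(W); every one is W ⇒ L
n=23: moves to 20(W), 15(W); every one is W ⇒ L
n=24: moves to 21(W), 16(W); every one is W ⇒ L
n=25: can move to 22, which is L ⇒ W
n=26: can move to 23, which is L ⇒ W
n=27: can move to 24, which is L ⇒ W
n=28: moves to 25(W), 20(W); every one is W ⇒ L
n=29: moves to 26(W), 21(W); every one is W ⇒ L
n=30: can move to 22, which is L ⇒ W
n=31: can move to 28, which is L ⇒ W
n=32: can move to 29, which is L ⇒ W
n=33: moves to 30(W), 25(W); every one is W ⇒ L
n=34: moves to 31(W), 26(W); every one is W ⇒ L
n=35: moves to 32(W), 27(W); every one is W ⇒ L
n=36: can move to 33, which is L ⇒ W
n=37: can move to 34, which is L ⇒ W
n=38: can move to 35, which is L ⇒ W
n=39: moves to 36(W), 31(W); every one is W ⇒ L
n=40: moves to 37(W), 32(W); every one is W ⇒ L
n=41: can move to 33, which is L ⇒ W
n=42: can move to 39, which is L ⇒ W
n=43: can move to 40, which is L ⇒ W
L entries with 1 ≤ n ≤ 43 (n=0 is outside the asked range and is not counted): n = 1, 2, 6, 7, 11, 12, 13, 17, 18, 22, 23, 24, 28, 29, 33, 34, 35, 39, 40; that makes 19.

19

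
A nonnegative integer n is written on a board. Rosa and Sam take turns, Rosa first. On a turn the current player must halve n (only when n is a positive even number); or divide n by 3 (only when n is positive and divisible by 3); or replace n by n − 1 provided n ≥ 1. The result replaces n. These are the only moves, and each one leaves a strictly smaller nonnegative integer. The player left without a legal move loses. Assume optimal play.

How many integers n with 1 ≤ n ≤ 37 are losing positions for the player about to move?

14

Build the W/L table. Terminal = L. A non-terminal position is W if it has a move to some L; otherwise it is L.
n=0: no move → L
n=1: can move to 0, which is L ⇒ W
n=2: the only move is to 1(W), a W ⇒ L
n=3: can move to 2, which is L ⇒ W
n=4: can move to 2, which is L ⇒ W
n=5: the only move is to 4(W), a W ⇒ L
n=6: can move to 2, which is L ⇒ W
n=7: the only move is to 6(W), a W ⇒ L
n=8: can move to 7, which is L ⇒ W
n=9: moves to 3(W), 8(W); every one is W ⇒ L
n=10: can move to 5, which is L ⇒ W
n=11: the only move is to 10(W), a W ⇒ L
n=12: can move to 11, which is L ⇒ W
n=13: the only move is to 12(W), a W ⇒ L
n=14: can move to 7, which is L ⇒ W
n=15: can move to 5, which is L ⇒ W
n=16: moves to 8(W), 15(W); every one is W ⇒ L
n=17: can move to 16, which is L ⇒ W
n=18: can move to 9, which is L ⇒ W
n=19: the only move is to 18(W), a W ⇒ L
n=20: can move to 19, which is L ⇒ W
n=21: can move to 7, which is L ⇒ W
n=22: can move to 11, which is L ⇒ W
n=23: the only move is to 22(W), a W ⇒ L
n=24: can move to 23, which is L ⇒ W
n=25: the only move is to 24(W), a W ⇒ L
n=26: can move to 13, which is L ⇒ W
n=27: can move to 9, which is L ⇒ W
n=28: moves to 14(W), 27(W); every one is W ⇒ L
n=29: can move to 28, which is L ⇒ W
n=30: moves to 10(W), 15(W), 29(W); every one is W ⇒ L
n=31: can move to 30, which is L ⇒ W
n=32: can move to 16, which is L ⇒ W
n=33: can move to 11, which is L ⇒ W
n=34: moves to 17(W), 33(W); every one is W ⇒ L
n=35: can move to 34, which is L ⇒ W
n=36: moves to 12(W), 18(W), 35(W); every one is W ⇒ L
n=37: can move to 36, which is L ⇒ W
L entries with 1 ≤ n ≤ 37 (n=0 is outside the asked range and is not counted): n = 2, 5, 7, 9, 11, 13, 16, 19, 23, 25, 28, 30, 34, 36; that makes 14.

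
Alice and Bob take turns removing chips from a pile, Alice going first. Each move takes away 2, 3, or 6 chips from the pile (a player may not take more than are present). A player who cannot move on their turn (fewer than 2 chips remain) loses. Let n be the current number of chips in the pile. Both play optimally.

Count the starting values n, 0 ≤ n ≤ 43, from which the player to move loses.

15

Build the W/L table. Terminal = L. A non-terminal position is W if it has a move to some L; otherwise it is L.
n=0: no move → L
n=1: no move → L
n=2: →0(L), so W
n=3: →1(L), so W
n=4: →1(L), so W
n=5: →3(W), 2(W) — all W, so L
n=6: →0(L), so W
n=7: →5(L), so W
n=8: →5(L), so W
n=9: →7(W), 6(W), 3(W) — all W, so L
n=10: →8(W), 7(W), 4(W) — all W, so L
n=11: →9(L), so W
n=12: →10(L), so W
n=13: →10(L), so W
n=14: →12(W), 11(W), 8(W) — all W, so L
n=15: →9(L), so W
n=16: →14(L), so W
n=17: →14(L), so W
n=18: →16(W), 15(W), 12(W) — all W, so L
n=19: →17(W), 16(W), 13(W) — all W, so L
n=20: →18(L), so W
n=21: →19(L), so W
n=22: →19(L), so W
n=23: →21(W), 20(W), 17(W) — all W, so L
n=24: →18(L), so W
n=25: →23(L), so W
n=26: →23(L), so W
n=27: →25(W), 24(W), 21(W) — all W, so L
n=28: →26(W), 25(W), 22(W) — all W, so L
n=29: →27(L), so W
n=30: →28(L), so W
n=31: →28(L), so W
n=32: →30(W), 29(W), 26(W) — all W, so L
n=33: →27(L), so W
n=34: →32(L), so W
n=35: →32(L), so W
n=36: →34(W), 33(W), 30(W) — all W, so L
n=37: →35(W), 34(W), 31(W) — all W, so L
n=38: →36(L), so W
n=39: →37(L), so W
n=40: →37(L), so W
n=41: →39(W), 38(W), 35(W) — all W, so L
n=42: →36(L), so W
n=43: →41(L), so W
L entries with 0 ≤ n ≤ 43: n = 0, 1, 5, 9, 10, 14, 18, 19, 23, 27, 28, 32, 36, 37, 41; that makes 15.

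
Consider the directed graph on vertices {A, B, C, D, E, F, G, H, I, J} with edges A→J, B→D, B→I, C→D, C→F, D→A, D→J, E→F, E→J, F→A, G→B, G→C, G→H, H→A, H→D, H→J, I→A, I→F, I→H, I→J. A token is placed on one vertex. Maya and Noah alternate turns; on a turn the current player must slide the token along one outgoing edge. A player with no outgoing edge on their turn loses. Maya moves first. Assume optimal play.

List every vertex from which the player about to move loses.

B, F, J

Positions with no move are L. A position that does have a move is losing for the player to move precisely when every available move leads to a winning position for the opponent. Fill in the labels:
Every edge goes from a vertex to one that appears earlier in the order J, A, D, H, F, I, C, B, E, G, so processing vertices in that order labels each vertex after all of its successors.
J: no outgoing edge → L
A: can move to J, which is L ⇒ W
D: can move to J, which is L ⇒ W
H: can move to J, which is L ⇒ W
F: the only move is to A(W), a W ⇒ L
I: can move to F, which is L ⇒ W
C: can move to F, which is L ⇒ W
B: moves to I(W), D(W); every one is W ⇒ L
E: can move to F, which is L ⇒ W
G: can move to B, which is L ⇒ W
The losing starting vertices are exactly the entries labelled L in this table (3 of them).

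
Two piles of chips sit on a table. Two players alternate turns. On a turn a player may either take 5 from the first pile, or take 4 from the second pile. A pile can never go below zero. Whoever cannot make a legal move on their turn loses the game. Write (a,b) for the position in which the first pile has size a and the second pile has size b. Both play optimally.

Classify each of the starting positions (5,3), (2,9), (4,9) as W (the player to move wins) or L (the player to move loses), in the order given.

Build the W/L table. Terminal = L. A non-terminal position is W if it has a move to some L; otherwise it is L.
No move ever increases a pile, so every position that can arise here has a ≤ 5 and b ≤ 9; it is enough to label the cells with 0 ≤ a ≤ 5 and 0 ≤ b ≤ 9.
Every move lowers a or b (never raises either), so fill the grid row by row in increasing a, and left to right within a row: each cell's successors are then already labelled.
      b=0  b=1  b=2  b=3  b=4  b=5  b=6  b=7  b=8  b=9
a=0:    L    L    L    L    W    W    W    W    L    L
a=1:    L    L    L    L    W    W    W    W    L    L
a=2:    L    L    L    L    W    W    W    W    L    L
a=3:    L    L    L    L    W    W    W    W    L    L
a=4:    L    L    L    L    W    W    W    W    L    L
a=5:    W    W    W    W    L    L    L    L    W    W
Cells with no legal move (terminal, hence L): (0,0), (0,1), (0,2), (0,3), (1,0), (1,1), (1,2), (1,3), (2,0), (2,1), (2,2), (2,3), (3,0), (3,1), (3,2), (3,3), (4,0), (4,1), (4,2), (4,3).
The remaining L cells, each justified by listing all of its moves:
(0,8): →(0,4)(W) only, which is W, so L
(0,9): →(0,5)(W) only, which is W, so L
(1,8): →(1,4)(W) only, which is W, so L
(1,9): →(1,5)(W) only, which is W, so L
(2,8): →(2,4)(W) only, which is W, so L
(2,9): →(2,5)(W) only, which is W, so L
(3,8): →(3,4)(W) only, which is W, so L
(3,9): →(3,5)(W) only, which is W, so L
(4,8): →(4,4)(W) only, which is W, so L
(4,9): →(4,5)(W) only, which is W, so L
(5,4): →(0,4)(W), (5,0)(W) — all W, so L
(5,5): →(0,5)(W), (5,1)(W) — all W, so L
(5,6): →(0,6)(W), (5,2)(W) — all W, so L
(5,7): →(0,7)(W), (5,3)(W) — all W, so L
Every other cell has at least one move into one of the L cells above, so it is W.
(5,3): the move to (0,3) reaches an L cell, so W
(2,9): one of the L cells justified above, so L
(4,9): one of the L cells justified above, so L

(5,3): W, (2,9): L, (4,9): L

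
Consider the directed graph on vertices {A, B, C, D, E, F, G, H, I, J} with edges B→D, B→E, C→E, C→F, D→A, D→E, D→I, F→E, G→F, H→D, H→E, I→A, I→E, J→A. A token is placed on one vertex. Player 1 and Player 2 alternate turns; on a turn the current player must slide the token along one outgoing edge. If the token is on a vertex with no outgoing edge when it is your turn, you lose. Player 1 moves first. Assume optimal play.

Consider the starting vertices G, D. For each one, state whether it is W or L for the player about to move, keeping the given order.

Build the W/L table. Terminal = L. A non-terminal position is W if it has a move to some L; otherwise it is L.
Every edge goes from a vertex to one that appears earlier in the order E, A, I, D, B, F, H, C, G, J, so processing vertices in that order labels each vertex after all of its successors.
E: no outgoing edge → L
A: no outgoing edge → L
I: can move to A, which is L ⇒ W
D: can move to A, which is L ⇒ W
B: can move to E, which is L ⇒ W
F: can move to E, which is L ⇒ W
H: can move to E, which is L ⇒ W
C: can move to E, which is L ⇒ W
G: the only move is to F(W), a W ⇒ L
J: can move to A, which is L ⇒ W

G: L, D: W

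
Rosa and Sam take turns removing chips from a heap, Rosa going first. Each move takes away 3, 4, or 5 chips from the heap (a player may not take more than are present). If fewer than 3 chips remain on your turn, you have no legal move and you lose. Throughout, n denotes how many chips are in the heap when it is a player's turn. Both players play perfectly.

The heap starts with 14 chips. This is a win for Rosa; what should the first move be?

Remove 4, leaving 10.

Label each position W (a win for the player to move) or L (a loss). A position with no legal move is L; any other position is W exactly when some move reaches an L, and L when every move reaches a W.
n=0: no move → L
n=1: no move → L
n=2: no move → L
n=3: can move to 0, which is L ⇒ W
n=4: can move to 1, which is L ⇒ W
n=5: can move to 2, which is L ⇒ W
n=6: can move to 2, which is L ⇒ W
n=7: can move to 2, which is L ⇒ W
n=8: moves to 5(W), 4(W), 3(W); every one is W ⇒ L
n=9: moves to 6(W), 5(W), 4(W); every one is W ⇒ L
n=10: moves to 7(W), 6(W), 5(W); every one is W ⇒ L
n=11: can move to 8, which is L ⇒ W
n=12: can move to 9, which is L ⇒ W
n=13: can move to 10, which is L ⇒ W
n=14: can move to 10, which is L ⇒ W
From 14, the L positions reachable in one move are: 10, 9. Any move reaching one of these is winning.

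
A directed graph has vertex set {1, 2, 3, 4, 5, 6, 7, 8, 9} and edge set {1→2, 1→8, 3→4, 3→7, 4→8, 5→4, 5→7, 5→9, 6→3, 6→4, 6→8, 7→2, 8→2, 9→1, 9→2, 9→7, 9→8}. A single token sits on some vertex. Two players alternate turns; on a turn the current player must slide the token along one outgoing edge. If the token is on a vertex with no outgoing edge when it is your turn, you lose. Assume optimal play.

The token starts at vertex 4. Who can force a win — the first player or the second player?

The second player wins.

Use the standard recursion: the mover loses at a terminal position; elsewhere, the mover wins exactly when some move hands the opponent an L position.
Every edge goes from a vertex to one that appears earlier in the order 2, 8, 1, 4, 7, 9, 3, 6, 5, so processing vertices in that order labels each vertex after all of its successors.
2: no outgoing edge → L
8: →2(L), so W
1: →2(L), so W
4: →8(W) only, which is W, so L
7: →2(L), so W
9: →2(L), so W
3: →4(L), so W
6: →4(L), so W
5: →4(L), so W
The starting position 4 is L: whatever the player to move does, the opponent receives a W position.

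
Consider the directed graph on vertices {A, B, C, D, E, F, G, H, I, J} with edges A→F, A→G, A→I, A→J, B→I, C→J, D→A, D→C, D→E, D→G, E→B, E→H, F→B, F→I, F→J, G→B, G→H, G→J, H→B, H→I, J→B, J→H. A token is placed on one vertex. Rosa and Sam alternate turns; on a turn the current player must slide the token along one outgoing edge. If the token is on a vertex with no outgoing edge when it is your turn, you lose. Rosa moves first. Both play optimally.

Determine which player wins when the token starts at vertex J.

Work bottom-up. With no move the player to move loses. Otherwise the position is W if at least one move leads to an L position for the opponent, and L if every move leads to a W.
Every edge goes from a vertex to one that appears earlier in the order I, B, H, J, F, G, A, E, C, D, so processing vertices in that order labels each vertex after all of its successors.
I: no outgoing edge → L
B: →I(L), so W
H: →I(L), so W
J: →H(W), B(W) — all W, so L
F: →J(L), so W
G: →J(L), so W
A: →J(L), so W
E: →H(W), B(W) — all W, so L
C: →J(L), so W
D: →E(L), so W
The starting position J is L: whatever Rosa does, the opponent receives a W position.

Sam wins.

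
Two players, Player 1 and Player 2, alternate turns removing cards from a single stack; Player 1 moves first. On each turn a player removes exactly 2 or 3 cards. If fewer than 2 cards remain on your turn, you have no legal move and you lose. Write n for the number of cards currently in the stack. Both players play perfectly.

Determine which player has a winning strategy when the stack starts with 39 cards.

Player 1 wins.

Build the W/L table. Terminal = L. A non-terminal position is W if it has a move to some L; otherwise it is L.
n=0: no move → L
n=1: no move → L
n=2: can move to 0, which is L ⇒ W
n=3: can move to 1, which is L ⇒ W
n=4: can move to 1, which is L ⇒ W
n=5: moves to 3(W), 2(W); every one is W ⇒ L
n=6: moves to 4(W), 3(W); every one is W ⇒ L
n=7: can move to 5, which is L ⇒ W
n=8: can move to 6, which is L ⇒ W
n=9: can move to 6, which is L ⇒ W
n=10: moves to 8(W), 7(W); every one is W ⇒ L
n=11: moves to 9(W), 8(W); every one is W ⇒ L
n=12: can move to 10, which is L ⇒ W
n=13: can move to 11, which is L ⇒ W
n=14: can move to 11, which is L ⇒ W
n=15: moves to 13(W), 12(W); every one is W ⇒ L
n=16: moves to 14(W), 13(W); every one is W ⇒ L
n=17: can move to 15, which is L ⇒ W
n=18: can move to 16, which is L ⇒ W
n=19: can move to 16, which is L ⇒ W
n=20: moves to 18(W), 17(W); every one is W ⇒ L
n=21: moves to 19(W), 18(W); every one is W ⇒ L
n=22: can move to 20, which is L ⇒ W
n=23: can move to 21, which is L ⇒ W
n=24: can move to 21, which is L ⇒ W
n=25: moves to 23(W), 22(W); every one is W ⇒ L
n=26: moves to 24(W), 23(W); every one is W ⇒ L
n=27: can move to 25, which is L ⇒ W
n=28: can move to 26, which is L ⇒ W
n=29: can move to 26, which is L ⇒ W
n=30: moves to 28(W), 27(W); every one is W ⇒ L
n=31: moves to 29(W), 28(W); every one is W ⇒ L
n=32: can move to 30, which is L ⇒ W
n=33: can move to 31, which is L ⇒ W
n=34: can move to 31, which is L ⇒ W
n=35: moves to 33(W), 32(W); every one is W ⇒ L
n=36: moves to 34(W), 33(W); every one is W ⇒ L
n=37: can move to 35, which is L ⇒ W
n=38: can move to 36, which is L ⇒ W
n=39: can move to 36, which is L ⇒ W
The starting position 39 is W: Player 1 should remove 3, leaving 36, handing over an L position.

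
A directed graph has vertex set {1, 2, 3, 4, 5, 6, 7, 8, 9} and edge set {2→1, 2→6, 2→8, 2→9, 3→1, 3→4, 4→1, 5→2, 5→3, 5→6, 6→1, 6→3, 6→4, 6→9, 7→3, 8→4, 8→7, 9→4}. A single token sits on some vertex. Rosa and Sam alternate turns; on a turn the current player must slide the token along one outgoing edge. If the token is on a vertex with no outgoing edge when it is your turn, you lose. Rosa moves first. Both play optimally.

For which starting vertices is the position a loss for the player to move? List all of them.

1, 5, 7, 9

Label each position W (a win for the player to move) or L (a loss). A position with no legal move is L; any other position is W exactly when some move reaches an L, and L when every move reaches a W.
Every edge goes from a vertex to one that appears earlier in the order 1, 4, 3, 7, 9, 6, 8, 2, 5, so processing vertices in that order labels each vertex after all of its successors.
1: no outgoing edge → L
4: →1(L), so W
3: →1(L), so W
7: →3(W) only, which is W, so L
9: →4(W) only, which is W, so L
6: →9(L), so W
8: →7(L), so W
2: →9(L), so W
5: →2(W), 6(W), 3(W) — all W, so L
The losing starting vertices are exactly the entries labelled L in this table (4 of them).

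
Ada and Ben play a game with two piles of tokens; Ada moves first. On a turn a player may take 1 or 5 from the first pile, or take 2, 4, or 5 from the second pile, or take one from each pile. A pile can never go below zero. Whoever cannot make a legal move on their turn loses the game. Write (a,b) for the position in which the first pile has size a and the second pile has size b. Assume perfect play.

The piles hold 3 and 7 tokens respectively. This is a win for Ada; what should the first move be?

Compute win/loss labels from the base case upward. A position with no move is L. Any other position is W if it can reach an L in one move, else L.
No move ever increases a pile, so every position that can arise here has a ≤ 3 and b ≤ 7; it is enough to label the cells with 0 ≤ a ≤ 3 and 0 ≤ b ≤ 7.
Every move lowers a or b (never raises either), so fill the grid row by row in increasing a, and left to right within a row: each cell's successors are then already labelled.
      b=0  b=1  b=2  b=3  b=4  b=5  b=6  b=7
a=0:    L    L    W    W    W    W    W    L
a=1:    W    W    W    L    L    W    W    W
a=2:    L    L    W    W    W    W    W    L
a=3:    W    W    W    L    L    W    W    W
Cells with no legal move (terminal, hence L): (0,0), (0,1).
The remaining L cells, each justified by listing all of its moves:
(0,7): moves to (0,5)(W), (0,3)(W), (0,2)(W); every one is W ⇒ L
(1,3): moves to (0,3)(W), (1,1)(W), (0,2)(W); every one is W ⇒ L
(1,4): moves to (0,4)(W), (1,2)(W), (1,0)(W), (0,3)(W); every one is W ⇒ L
(2,0): the only move is to (1,0)(W), a W ⇒ L
(2,1): moves to (1,1)(W), (1,0)(W); every one is W ⇒ L
(2,7): moves to (1,7)(W), (2,5)(W), (2,3)(W), (2,2)(W), (1,6)(W); every one is W ⇒ L
(3,3): moves to (2,3)(W), (3,1)(W), (2,2)(W); every one is W ⇒ L
(3,4): moves to (2,4)(W), (3,2)(W), (3,0)(W), (2,3)(W); every one is W ⇒ L
Every other cell has at least one move into one of the L cells above, so it is W.
From (3,7), the L positions reachable in one move are: (2,7), (3,3). Any move reaching one of these is winning.

Move to (2,7).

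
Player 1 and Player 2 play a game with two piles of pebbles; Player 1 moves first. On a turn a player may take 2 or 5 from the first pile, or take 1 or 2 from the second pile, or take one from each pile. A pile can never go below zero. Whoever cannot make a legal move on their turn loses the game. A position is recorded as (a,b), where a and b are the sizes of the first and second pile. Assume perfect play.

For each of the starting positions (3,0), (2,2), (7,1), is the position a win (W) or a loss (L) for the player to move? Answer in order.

(3,0): W, (2,2): L, (7,1): W

Classify positions by backward induction: terminal positions (no move available) are L. From any other position, the mover wins iff some move reaches an L.
No move ever increases a pile, so every position that can arise here has a ≤ 7 and b ≤ 2; it is enough to label the cells with 0 ≤ a ≤ 7 and 0 ≤ b ≤ 2.
Every move lowers a or b (never raises either), so fill the grid row by row in increasing a, and left to right within a row: each cell's successors are then already labelled.
      b=0  b=1  b=2
a=0:    L    W    W
a=1:    L    W    W
a=2:    W    W    L
a=3:    W    L    W
a=4:    L    W    W
a=5:    W    W    L
a=6:    W    L    W
a=7:    L    W    W
Cells with no legal move (terminal, hence L): (0,0), (1,0).
The remaining L cells, each justified by listing all of its moves:
(2,2): →(0,2)(W), (2,1)(W), (2,0)(W), (1,1)(W) — all W, so L
(3,1): →(1,1)(W), (3,0)(W), (2,0)(W) — all W, so L
(4,0): →(2,0)(W) only, which is W, so L
(5,2): →(3,2)(W), (0,2)(W), (5,1)(W), (5,0)(W), (4,1)(W) — all W, so L
(6,1): →(4,1)(W), (1,1)(W), (6,0)(W), (5,0)(W) — all W, so L
(7,0): →(5,0)(W), (2,0)(W) — all W, so L
Every other cell has at least one move into one of the L cells above, so it is W.
(3,0): the move to (1,0) reaches an L cell, so W
(2,2): one of the L cells justified above, so L
(7,1): the move to (7,0) reaches an L cell, so W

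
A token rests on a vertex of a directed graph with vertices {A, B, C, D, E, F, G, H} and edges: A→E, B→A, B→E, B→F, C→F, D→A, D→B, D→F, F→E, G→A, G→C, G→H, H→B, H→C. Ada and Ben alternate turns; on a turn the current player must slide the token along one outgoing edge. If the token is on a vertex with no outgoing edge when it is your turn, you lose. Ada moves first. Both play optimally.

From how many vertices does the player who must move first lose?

3

Work bottom-up. With no move the player to move loses. Otherwise the position is W if at least one move leads to an L position for the opponent, and L if every move leads to a W.
Every edge goes from a vertex to one that appears earlier in the order E, A, F, B, C, H, D, G, so processing vertices in that order labels each vertex after all of its successors.
E: no outgoing edge → L
A: can move to E, which is L ⇒ W
F: can move to E, which is L ⇒ W
B: can move to E, which is L ⇒ W
C: the only move is to F(W), a W ⇒ L
H: can move to C, which is L ⇒ W
D: moves to B(W), F(W), A(W); every one is W ⇒ L
G: can move to C, which is L ⇒ W
The L vertices are C, D, E; that is 3 in all.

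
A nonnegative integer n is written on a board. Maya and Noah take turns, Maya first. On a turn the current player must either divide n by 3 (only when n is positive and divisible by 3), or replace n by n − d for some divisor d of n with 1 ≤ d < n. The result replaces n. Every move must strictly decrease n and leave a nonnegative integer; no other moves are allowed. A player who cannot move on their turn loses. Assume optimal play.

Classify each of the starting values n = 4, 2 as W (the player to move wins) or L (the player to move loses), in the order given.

Work bottom-up. With no move the player to move loses. Otherwise the position is W if at least one move leads to an L position for the opponent, and L if every move leads to a W.
n=0: no move → L
n=1: no move → L
n=2: can move to 1, which is L ⇒ W
n=3: can move to 1, which is L ⇒ W
n=4: moves to 2(W), 3(W); every one is W ⇒ L

4: L, 2: W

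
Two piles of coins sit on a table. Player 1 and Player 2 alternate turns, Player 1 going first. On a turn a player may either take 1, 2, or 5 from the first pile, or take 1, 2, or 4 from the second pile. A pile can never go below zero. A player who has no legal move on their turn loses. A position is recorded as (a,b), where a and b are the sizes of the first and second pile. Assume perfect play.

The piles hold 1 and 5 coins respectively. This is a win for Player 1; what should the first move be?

Move to (1,4).

Compute win/loss labels from the base case upward. A position with no move is L. Any other position is W if it can reach an L in one move, else L.
No move ever increases a pile, so every position that can arise here has a ≤ 1 and b ≤ 5; it is enough to label the cells with 0 ≤ a ≤ 1 and 0 ≤ b ≤ 5.
Every move lowers a or b (never raises either), so fill the grid row by row in increasing a, and left to right within a row: each cell's successors are then already labelled.
      b=0  b=1  b=2  b=3  b=4  b=5
a=0:    L    W    W    L    W    W
a=1:    W    L    W    W    L    W
Cells with no legal move (terminal, hence L): (0,0).
The remaining L cells, each justified by listing all of its moves:
(0,3): →(0,2)(W), (0,1)(W) — all W, so L
(1,1): →(0,1)(W), (1,0)(W) — all W, so L
(1,4): →(0,4)(W), (1,3)(W), (1,2)(W), (1,0)(W) — all W, so L
Every other cell has at least one move into one of the L cells above, so it is W.
From (1,5), the L positions reachable in one move are: (1,4), (1,1). Any move reaching one of these is winning.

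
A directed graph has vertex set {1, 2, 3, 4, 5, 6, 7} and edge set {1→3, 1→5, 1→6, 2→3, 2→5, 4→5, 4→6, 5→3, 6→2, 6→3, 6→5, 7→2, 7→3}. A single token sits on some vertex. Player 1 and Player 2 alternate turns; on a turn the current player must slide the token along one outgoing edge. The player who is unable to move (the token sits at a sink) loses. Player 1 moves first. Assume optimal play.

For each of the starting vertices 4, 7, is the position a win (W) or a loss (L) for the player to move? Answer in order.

4: L, 7: W

Compute win/loss labels from the base case upward. A position with no move is L. Any other position is W if it can reach an L in one move, else L.
Every edge goes from a vertex to one that appears earlier in the order 3, 5, 2, 6, 4, 7, 1, so processing vertices in that order labels each vertex after all of its successors.
3: no outgoing edge → L
5: can move to 3, which is L ⇒ W
2: can move to 3, which is L ⇒ W
6: can move to 3, which is L ⇒ W
4: moves to 6(W), 5(W); every one is W ⇒ L
7: can move to 3, which is L ⇒ W
1: can move to 3, which is L ⇒ W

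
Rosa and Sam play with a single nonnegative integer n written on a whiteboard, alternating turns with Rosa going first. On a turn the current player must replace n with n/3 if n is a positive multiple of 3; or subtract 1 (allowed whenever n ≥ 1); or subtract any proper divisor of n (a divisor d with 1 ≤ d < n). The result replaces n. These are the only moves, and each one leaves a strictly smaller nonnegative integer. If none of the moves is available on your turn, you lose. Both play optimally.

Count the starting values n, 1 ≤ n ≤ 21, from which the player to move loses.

8

Compute win/loss labels from the base case upward. A position with no move is L. Any other position is W if it can reach an L in one move, else L.
n=0: no move → L
n=1: →0(L), so W
n=2: →1(W) only, which is W, so L
n=3: →2(L), so W
n=4: →2(L), so W
n=5: →4(W) only, which is W, so L
n=6: →2(L), so W
n=7: →6(W) only, which is W, so L
n=8: →7(L), so W
n=9: →3(W), 6(W), 8(W) — all W, so L
n=10: →5(L), so W
n=11: →10(W) only, which is W, so L
n=12: →9(L), so W
n=13: →12(W) only, which is W, so L
n=14: →7(L), so W
n=15: →5(L), so W
n=16: →8(W), 12(W), 14(W), 15(W) — all W, so L
n=17: →16(L), so W
n=18: →9(L), so W
n=19: →18(W) only, which is W, so L
n=20: →16(L), so W
n=21: →7(L), so W
L entries with 1 ≤ n ≤ 21 (n=0 is outside the asked range and is not counted): n = 2, 5, 7, 9, 11, 13, 16, 19; that makes 8.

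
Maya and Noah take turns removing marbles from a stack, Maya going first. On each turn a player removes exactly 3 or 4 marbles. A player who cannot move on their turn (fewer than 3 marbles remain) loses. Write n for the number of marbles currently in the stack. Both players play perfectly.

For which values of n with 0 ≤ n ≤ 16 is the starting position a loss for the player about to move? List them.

Label each position W (a win for the player to move) or L (a loss). A position with no legal move is L; any other position is W exactly when some move reaches an L, and L when every move reaches a W.
n=0: no move → L
n=1: no move → L
n=2: no move → L
n=3: can move to 0, which is L ⇒ W
n=4: can move to 1, which is L ⇒ W
n=5: can move to 2, which is L ⇒ W
n=6: can move to 2, which is L ⇒ W
n=7: moves to 4(W), 3(W); every one is W ⇒ L
n=8: moves to 5(W), 4(W); every one is W ⇒ L
n=9: moves to 6(W), 5(W); every one is W ⇒ L
n=10: can move to 7, which is L ⇒ W
n=11: can move to 8, which is L ⇒ W
n=12: can move to 9, which is L ⇒ W
n=13: can move to 9, which is L ⇒ W
n=14: moves to 11(W), 10(W); every one is W ⇒ L
n=15: moves to 12(W), 11(W); every one is W ⇒ L
n=16: moves to 13(W), 12(W); every one is W ⇒ L
Reading off the rows marked L gives the requested list; there are 9 such values of n.

0, 1, 2, 7, 8, 9, 14, 15, 16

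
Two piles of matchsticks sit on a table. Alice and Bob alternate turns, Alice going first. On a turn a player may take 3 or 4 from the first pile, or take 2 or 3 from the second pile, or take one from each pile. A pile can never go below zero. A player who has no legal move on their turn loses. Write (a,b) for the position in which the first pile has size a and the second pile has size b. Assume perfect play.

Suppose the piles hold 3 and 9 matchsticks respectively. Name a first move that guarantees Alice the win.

Positions with no move are L. A position that does have a move is losing for the player to move precisely when every available move leads to a winning position for the opponent. Fill in the labels:
No move ever increases a pile, so every position that can arise here has a ≤ 3 and b ≤ 9; it is enough to label the cells with 0 ≤ a ≤ 3 and 0 ≤ b ≤ 9.
Every move lowers a or b (never raises either), so fill the grid row by row in increasing a, and left to right within a row: each cell's successors are then already labelled.
      b=0  b=1  b=2  b=3  b=4  b=5  b=6  b=7  b=8  b=9
a=0:    L    L    W    W    W    L    L    W    W    W
a=1:    L    W    W    W    L    L    W    W    W    L
a=2:    L    W    W    W    L    W    W    W    L    L
a=3:    W    W    L    L    W    W    W    L    L    W
Cells with no legal move (terminal, hence L): (0,0), (0,1), (1,0), (2,0).
The remaining L cells, each justified by listing all of its moves:
(0,5): only reaches (0,3)(W), (0,2)(W), all W → L
(0,6): only reaches (0,4)(W), (0,3)(W), all W → L
(1,4): only reaches (1,2)(W), (1,1)(W), (0,3)(W), all W → L
(1,5): only reaches (1,3)(W), (1,2)(W), (0,4)(W), all W → L
(1,9): only reaches (1,7)(W), (1,6)(W), (0,8)(W), all W → L
(2,4): only reaches (2,2)(W), (2,1)(W), (1,3)(W), all W → L
(2,8): only reaches (2,6)(W), (2,5)(W), (1,7)(W), all W → L
(2,9): only reaches (2,7)(W), (2,6)(W), (1,8)(W), all W → L
(3,2): only reaches (0,2)(W), (3,0)(W), (2,1)(W), all W → L
(3,3): only reaches (0,3)(W), (3,1)(W), (3,0)(W), (2,2)(W), all W → L
(3,7): only reaches (0,7)(W), (3,5)(W), (3,4)(W), (2,6)(W), all W → L
(3,8): only reaches (0,8)(W), (3,6)(W), (3,5)(W), (2,7)(W), all W → L
Every other cell has at least one move into one of the L cells above, so it is W.
From (3,9), the L positions reachable in one move are: (3,7), (2,8). Any move reaching one of these is winning.

Move to (3,7).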